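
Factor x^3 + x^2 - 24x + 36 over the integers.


Try integer roots (divisors of 36). x=-6: p(-6)=0.
Divide out (x + 6): quotient is x^2 - 5x + 6.
Factor the quadratic: (x - 2)(x - 3)
Result: (x + 6)(x - 2)(x - 3)


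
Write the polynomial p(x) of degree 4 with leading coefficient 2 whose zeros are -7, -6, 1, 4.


p(x) = 2(x + 7)(x + 6)(x - 1)(x - 4)
Expand: 2x^4 + 16x^3 - 38x^2 - 316x + 336


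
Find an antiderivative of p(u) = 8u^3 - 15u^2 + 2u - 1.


Reverse power rule on each term:
  ∫ 8u^3 du = 2u^4
  ∫ -15u^2 du = -5u^3
  ∫ 2u du = u^2
  ∫ -1 du = -u
F(u) = 2u^4 - 5u^3 + u^2 - u + C


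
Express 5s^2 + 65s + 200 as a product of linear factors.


Roots satisfy r1 + r2 = -b/a = -13 and r1*r2 = c/a = 40.
So r1 = -5, r2 = -8.
5s^2 + 65s + 200 = 5(s - r1)(s - r2) = 5(s + 5)(s + 8)


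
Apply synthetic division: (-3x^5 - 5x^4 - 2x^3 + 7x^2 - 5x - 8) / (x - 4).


Synthetic division with c = 4. Coefficients: -3, -5, -2, 7, -5, -8
Bring down -3.
  -3 * 4 = -12; -12 - 5 = -17
  -17 * 4 = -68; -68 - 2 = -70
  -70 * 4 = -280; -280 + 7 = -273
  -273 * 4 = -1092; -1092 - 5 = -1097
  -1097 * 4 = -4388; -4388 - 8 = -4396
Quotient: -3x^4 - 17x^3 - 70x^2 - 273x - 1097, Remainder: -4396


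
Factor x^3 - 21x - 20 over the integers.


Try integer roots (divisors of -20). x=-1: p(-1)=0.
Divide out (x + 1): quotient is x^2 - x - 20.
Factor the quadratic: (x - 5)(x + 4)
Result: (x + 1)(x - 5)(x + 4)


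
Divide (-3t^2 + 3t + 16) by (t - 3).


(-3t^2 + 3t + 16) / (t - 3)
Step 1: -3t * (t - 3) = -3t^2 + 9t; subtract.
Step 2: -6 * (t - 3) = -6t + 18; subtract.
Quotient: -3t - 6, Remainder: -2


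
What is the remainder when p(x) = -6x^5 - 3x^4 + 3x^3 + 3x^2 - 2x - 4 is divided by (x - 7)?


By the Remainder Theorem, the remainder equals p(7):
  -6*(7)^5 = -100842
  -3*(7)^4 = -7203
  3*(7)^3 = 1029
  3*(7)^2 = 147
  -2*(7)^1 = -14
  constant: -4
Sum: -100842 - 7203 + 1029 + 147 - 14 - 4 = -106887


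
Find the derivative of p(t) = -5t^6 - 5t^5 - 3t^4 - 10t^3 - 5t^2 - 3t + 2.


Apply the power rule term by term:
  d/dt(-5t^6) = -30t^5
  d/dt(-5t^5) = -25t^4
  d/dt(-3t^4) = -12t^3
  d/dt(-10t^3) = -30t^2
  d/dt(-5t^2) = -10t
  d/dt(-3t) = -3
  d/dt(2) = 0
p'(t) = -30t^5 - 25t^4 - 12t^3 - 30t^2 - 10t - 3


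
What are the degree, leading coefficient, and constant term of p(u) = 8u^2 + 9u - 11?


Highest power of u is 2, with coefficient 8. Constant term is -11.
Degree = 2, leading coefficient = 8, constant term = -11


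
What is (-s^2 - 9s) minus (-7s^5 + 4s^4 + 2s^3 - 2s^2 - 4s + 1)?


Distribute the minus sign:
  (-s^2 - 9s)
- (-7s^5 + 4s^4 + 2s^3 - 2s^2 - 4s + 1)
Negate second polynomial: 7s^5 - 4s^4 - 2s^3 + 2s^2 + 4s - 1
Add: 7s^5 - 4s^4 - 2s^3 + s^2 - 5s - 1


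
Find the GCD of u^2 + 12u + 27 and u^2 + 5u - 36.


Factor each:
  u^2 + 12u + 27 = (u + 9)(u + 3)
  u^2 + 5u - 36 = (u + 9)(u - 4)
Common monic factor: u + 9


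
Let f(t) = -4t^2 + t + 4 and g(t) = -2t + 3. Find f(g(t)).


Substitute g(t) into f:
f(g(t)) = -4*(-2t + 3)^2 + 1*(-2t + 3) + 4
(-2t + 3)^2 = 4t^2 - 12t + 9
Expand and combine: -16t^2 + 46t - 29


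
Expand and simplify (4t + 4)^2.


Expand (4t + 4)^2 by repeated multiplication:
= 16t^2 + 32t + 16


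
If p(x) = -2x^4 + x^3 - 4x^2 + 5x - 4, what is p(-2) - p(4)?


p(-2) = -70
p(4) = -496
p(-2) - p(4) = -70 + 496 = 426


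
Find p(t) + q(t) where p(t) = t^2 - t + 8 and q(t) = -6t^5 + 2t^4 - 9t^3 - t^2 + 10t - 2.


Align terms by degree and add:
  t^2 - t + 8
  -6t^5 + 2t^4 - 9t^3 - t^2 + 10t - 2
= -6t^5 + 2t^4 - 9t^3 + 9t + 6


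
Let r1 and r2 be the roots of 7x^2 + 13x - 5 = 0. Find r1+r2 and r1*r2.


For ax^2+bx+c=0: sum = -b/a, product = c/a.
a=7, b=13, c=-5
Sum = -(13)/7 = -13/7
Product = (-5)/7 = -5/7


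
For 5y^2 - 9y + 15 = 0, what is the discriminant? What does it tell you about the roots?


D = b^2 - 4ac = (-9)^2 - 4(5)(15) = 81 - 300 = -219
Since D < 0: two complex conjugate roots (no real roots)


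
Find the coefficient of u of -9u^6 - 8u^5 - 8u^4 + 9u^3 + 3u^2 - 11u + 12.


Read off the coefficient of u: -11


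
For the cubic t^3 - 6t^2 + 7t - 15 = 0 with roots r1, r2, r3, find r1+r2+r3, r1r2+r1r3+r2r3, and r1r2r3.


Monic cubic t^3+bt^2+ct+d=0: sum=-b, pairwise sum=c, product=-d.
b=-6, c=7, d=-15
r1+r2+r3 = 6
r1r2+r1r3+r2r3 = 7
r1r2r3 = 15


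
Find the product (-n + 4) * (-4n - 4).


Distribute each term of the first polynomial:
  (-n)(-4n - 4) = 4n^2 + 4n
  (4)(-4n - 4) = -16n - 16
Sum: 4n^2 - 12n - 16


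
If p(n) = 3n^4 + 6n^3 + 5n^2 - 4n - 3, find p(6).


Using direct substitution:
  3 * (6)^4 = 3888
  6 * (6)^3 = 1296
  5 * (6)^2 = 180
  -4 * (6)^1 = -24
  constant: -3
Sum = 3888 + 1296 + 180 - 24 - 3 = 5337


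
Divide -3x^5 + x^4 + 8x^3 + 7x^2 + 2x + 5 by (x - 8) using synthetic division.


Synthetic division with c = 8. Coefficients: -3, 1, 8, 7, 2, 5
Bring down -3.
  -3 * 8 = -24; -24 + 1 = -23
  -23 * 8 = -184; -184 + 8 = -176
  -176 * 8 = -1408; -1408 + 7 = -1401
  -1401 * 8 = -11208; -11208 + 2 = -11206
  -11206 * 8 = -89648; -89648 + 5 = -89643
Quotient: -3x^4 - 23x^3 - 176x^2 - 1401x - 11206, Remainder: -89643


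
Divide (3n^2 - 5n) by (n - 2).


(3n^2 - 5n) / (n - 2)
Step 1: 3n * (n - 2) = 3n^2 - 6n; subtract.
Step 2: 1 * (n - 2) = n - 2; subtract.
Quotient: 3n + 1, Remainder: 2


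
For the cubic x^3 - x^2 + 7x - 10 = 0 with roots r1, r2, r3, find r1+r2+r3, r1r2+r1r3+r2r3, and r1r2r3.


Monic cubic x^3+bx^2+cx+d=0: sum=-b, pairwise sum=c, product=-d.
b=-1, c=7, d=-10
r1+r2+r3 = 1
r1r2+r1r3+r2r3 = 7
r1r2r3 = 10


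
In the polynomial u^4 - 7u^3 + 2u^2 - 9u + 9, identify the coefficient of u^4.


Read off the coefficient of u^4: 1


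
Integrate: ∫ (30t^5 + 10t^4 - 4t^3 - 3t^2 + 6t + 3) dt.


Reverse power rule on each term:
  ∫ 30t^5 dt = 5t^6
  ∫ 10t^4 dt = 2t^5
  ∫ -4t^3 dt = -t^4
  ∫ -3t^2 dt = -t^3
  ∫ 6t dt = 3t^2
  ∫ 3 dt = 3t
F(t) = 5t^6 + 2t^5 - t^4 - t^3 + 3t^2 + 3t + C


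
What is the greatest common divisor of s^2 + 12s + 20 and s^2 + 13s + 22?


Factor each:
  s^2 + 12s + 20 = (s + 2)(s + 10)
  s^2 + 13s + 22 = (s + 2)(s + 11)
Common monic factor: s + 2


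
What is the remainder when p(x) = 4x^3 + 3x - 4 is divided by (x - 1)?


By the Remainder Theorem, the remainder equals p(1):
  4*(1)^3 = 4
  0*(1)^2 = 0
  3*(1)^1 = 3
  constant: -4
Sum: 4 + 0 + 3 - 4 = 3


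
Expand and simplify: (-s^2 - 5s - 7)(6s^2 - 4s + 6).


Distribute each term of the first polynomial:
  (-s^2)(6s^2 - 4s + 6) = -6s^4 + 4s^3 - 6s^2
  (-5s)(6s^2 - 4s + 6) = -30s^3 + 20s^2 - 30s
  (-7)(6s^2 - 4s + 6) = -42s^2 + 28s - 42
Sum: -6s^4 - 26s^3 - 28s^2 - 2s - 42


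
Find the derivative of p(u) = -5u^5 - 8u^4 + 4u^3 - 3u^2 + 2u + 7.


Apply the power rule term by term:
  d/du(-5u^5) = -25u^4
  d/du(-8u^4) = -32u^3
  d/du(4u^3) = 12u^2
  d/du(-3u^2) = -6u
  d/du(2u) = 2
  d/du(7) = 0
p'(u) = -25u^4 - 32u^3 + 12u^2 - 6u + 2


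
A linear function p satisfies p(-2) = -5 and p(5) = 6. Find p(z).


p(z) = mz + b. Using p(-2)=-5, p(5)=6:
m = (-5 - 6)/(-2 - 5) = -11/-7 = 11/7
b = -5 - m*(-2) = -5 + 22/7 = -13/7
p(z) = (11/7)z - (13/7)


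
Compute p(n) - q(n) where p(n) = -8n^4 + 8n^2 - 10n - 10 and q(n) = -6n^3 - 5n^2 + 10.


Distribute the minus sign:
  (-8n^4 + 8n^2 - 10n - 10)
- (-6n^3 - 5n^2 + 10)
Negate second polynomial: 6n^3 + 5n^2 - 10
Add: -8n^4 + 6n^3 + 13n^2 - 10n - 20


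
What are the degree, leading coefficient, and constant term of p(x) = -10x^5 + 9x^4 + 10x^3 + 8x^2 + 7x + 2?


Highest power of x is 5, with coefficient -10. Constant term is 2.
Degree = 5, leading coefficient = -10, constant term = 2


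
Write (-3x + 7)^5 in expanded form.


Expand (-3x + 7)^5 by repeated multiplication:
  (-3x + 7)^2 = 9x^2 - 42x + 49
  (-3x + 7)^3 = -27x^3 + 189x^2 - 441x + 343
  (-3x + 7)^4 = 81x^4 - 756x^3 + 2646x^2 - 4116x + 2401
= -243x^5 + 2835x^4 - 13230x^3 + 30870x^2 - 36015x + 16807


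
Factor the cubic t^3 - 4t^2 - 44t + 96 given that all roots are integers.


Try integer roots (divisors of 96). t=8: p(8)=0.
Divide out (t - 8): quotient is t^2 + 4t - 12.
Factor the quadratic: (t + 6)(t - 2)
Result: (t - 8)(t + 6)(t - 2)


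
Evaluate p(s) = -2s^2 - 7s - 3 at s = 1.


Using direct substitution:
  -2 * (1)^2 = -2
  -7 * (1)^1 = -7
  constant: -3
Sum = -2 - 7 - 3 = -12


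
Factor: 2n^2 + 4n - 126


Roots satisfy r1 + r2 = -b/a = -2 and r1*r2 = c/a = -63.
So r1 = -9, r2 = 7.
2n^2 + 4n - 126 = 2(n - r1)(n - r2) = 2(n + 9)(n - 7)


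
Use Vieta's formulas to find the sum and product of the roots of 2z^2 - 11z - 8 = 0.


For az^2+bz+c=0: sum = -b/a, product = c/a.
a=2, b=-11, c=-8
Sum = -(-11)/2 = 11/2
Product = (-8)/2 = -4


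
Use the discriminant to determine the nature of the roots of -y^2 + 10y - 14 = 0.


D = b^2 - 4ac = (10)^2 - 4(-1)(-14) = 100 - 56 = 44
Since D > 0: two distinct irrational roots


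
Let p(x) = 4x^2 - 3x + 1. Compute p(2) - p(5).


p(2) = 11
p(5) = 86
p(2) - p(5) = 11 - 86 = -75


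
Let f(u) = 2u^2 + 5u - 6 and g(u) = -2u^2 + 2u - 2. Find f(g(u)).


Substitute g(u) into f:
f(g(u)) = 2*(-2u^2 + 2u - 2)^2 + 5*(-2u^2 + 2u - 2) + (-6)
(-2u^2 + 2u - 2)^2 = 4u^4 - 8u^3 + 12u^2 - 8u + 4
Expand and combine: 8u^4 - 16u^3 + 14u^2 - 6u - 8


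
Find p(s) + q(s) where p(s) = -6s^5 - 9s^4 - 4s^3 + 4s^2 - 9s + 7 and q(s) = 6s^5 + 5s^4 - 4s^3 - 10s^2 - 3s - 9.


Align terms by degree and add:
  -6s^5 - 9s^4 - 4s^3 + 4s^2 - 9s + 7
+ 6s^5 + 5s^4 - 4s^3 - 10s^2 - 3s - 9
= -4s^4 - 8s^3 - 6s^2 - 12s - 2


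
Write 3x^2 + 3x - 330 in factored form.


Roots satisfy r1 + r2 = -b/a = -1 and r1*r2 = c/a = -110.
So r1 = 10, r2 = -11.
3x^2 + 3x - 330 = 3(x - r1)(x - r2) = 3(x - 10)(x + 11)


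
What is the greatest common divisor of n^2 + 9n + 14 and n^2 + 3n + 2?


Factor each:
  n^2 + 9n + 14 = (n + 2)(n + 7)
  n^2 + 3n + 2 = (n + 2)(n + 1)
Common monic factor: n + 2


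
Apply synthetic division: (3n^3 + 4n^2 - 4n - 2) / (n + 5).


Synthetic division with c = -5. Coefficients: 3, 4, -4, -2
Bring down 3.
  3 * -5 = -15; -15 + 4 = -11
  -11 * -5 = 55; 55 - 4 = 51
  51 * -5 = -255; -255 - 2 = -257
Quotient: 3n^2 - 11n + 51, Remainder: -257


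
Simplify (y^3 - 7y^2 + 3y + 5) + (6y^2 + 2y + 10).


Align terms by degree and add:
  y^3 - 7y^2 + 3y + 5
+ 6y^2 + 2y + 10
= y^3 - y^2 + 5y + 15


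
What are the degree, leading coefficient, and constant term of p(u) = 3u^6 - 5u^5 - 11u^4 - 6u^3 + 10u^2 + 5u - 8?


Highest power of u is 6, with coefficient 3. Constant term is -8.
Degree = 6, leading coefficient = 3, constant term = -8


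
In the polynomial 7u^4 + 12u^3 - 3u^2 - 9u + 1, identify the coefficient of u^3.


Read off the coefficient of u^3: 12


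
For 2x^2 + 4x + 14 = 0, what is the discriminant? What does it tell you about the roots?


D = b^2 - 4ac = (4)^2 - 4(2)(14) = 16 - 112 = -96
Since D < 0: two complex conjugate roots (no real roots)


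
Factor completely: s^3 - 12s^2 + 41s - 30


Try integer roots (divisors of -30). s=6: p(6)=0.
Divide out (s - 6): quotient is s^2 - 6s + 5.
Factor the quadratic: (s - 1)(s - 5)
Result: (s - 6)(s - 1)(s - 5)


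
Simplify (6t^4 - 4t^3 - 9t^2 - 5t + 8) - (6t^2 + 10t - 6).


Distribute the minus sign:
  (6t^4 - 4t^3 - 9t^2 - 5t + 8)
- (6t^2 + 10t - 6)
Negate second polynomial: -6t^2 - 10t + 6
Add: 6t^4 - 4t^3 - 15t^2 - 15t + 14


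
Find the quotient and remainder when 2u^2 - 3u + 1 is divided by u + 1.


(2u^2 - 3u + 1) / (u + 1)
Step 1: 2u * (u + 1) = 2u^2 + 2u; subtract.
Step 2: -5 * (u + 1) = -5u - 5; subtract.
Quotient: 2u - 5, Remainder: 6


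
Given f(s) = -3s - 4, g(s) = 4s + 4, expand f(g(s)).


Substitute g(s) into f:
f(g(s)) = -3*(4s + 4) + (-4)
Expand and combine: -12s - 16


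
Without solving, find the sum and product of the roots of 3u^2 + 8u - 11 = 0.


For au^2+bu+c=0: sum = -b/a, product = c/a.
a=3, b=8, c=-11
Sum = -(8)/3 = -8/3
Product = (-11)/3 = -11/3


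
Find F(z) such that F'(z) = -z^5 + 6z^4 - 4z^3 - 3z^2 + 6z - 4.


Reverse power rule on each term:
  ∫ -z^5 dz = -(1/6)z^6
  ∫ 6z^4 dz = (6/5)z^5
  ∫ -4z^3 dz = -z^4
  ∫ -3z^2 dz = -z^3
  ∫ 6z dz = 3z^2
  ∫ -4 dz = -4z
F(z) = -(1/6)z^6 + (6/5)z^5 - z^4 - z^3 + 3z^2 - 4z + C


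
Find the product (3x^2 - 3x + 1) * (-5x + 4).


Distribute each term of the first polynomial:
  (3x^2)(-5x + 4) = -15x^3 + 12x^2
  (-3x)(-5x + 4) = 15x^2 - 12x
  (1)(-5x + 4) = -5x + 4
Sum: -15x^3 + 27x^2 - 17x + 4


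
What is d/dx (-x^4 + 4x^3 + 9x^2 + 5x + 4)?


Apply the power rule term by term:
  d/dx(-x^4) = -4x^3
  d/dx(4x^3) = 12x^2
  d/dx(9x^2) = 18x
  d/dx(5x) = 5
  d/dx(4) = 0
p'(x) = -4x^3 + 12x^2 + 18x + 5


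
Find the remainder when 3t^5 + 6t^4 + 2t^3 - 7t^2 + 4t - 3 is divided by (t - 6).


By the Remainder Theorem, the remainder equals p(6):
  3*(6)^5 = 23328
  6*(6)^4 = 7776
  2*(6)^3 = 432
  -7*(6)^2 = -252
  4*(6)^1 = 24
  constant: -3
Sum: 23328 + 7776 + 432 - 252 + 24 - 3 = 31305


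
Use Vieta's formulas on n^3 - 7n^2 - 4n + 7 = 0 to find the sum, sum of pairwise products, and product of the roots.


Monic cubic n^3+bn^2+cn+d=0: sum=-b, pairwise sum=c, product=-d.
b=-7, c=-4, d=7
r1+r2+r3 = 7
r1r2+r1r3+r2r3 = -4
r1r2r3 = -7


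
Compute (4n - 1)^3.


Expand (4n - 1)^3 by repeated multiplication:
  (4n - 1)^2 = 16n^2 - 8n + 1
= 64n^3 - 48n^2 + 12n - 1


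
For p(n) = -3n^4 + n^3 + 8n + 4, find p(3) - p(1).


p(3) = -188
p(1) = 10
p(3) - p(1) = -188 - 10 = -198


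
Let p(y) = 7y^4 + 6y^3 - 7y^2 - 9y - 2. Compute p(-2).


Using direct substitution:
  7 * (-2)^4 = 112
  6 * (-2)^3 = -48
  -7 * (-2)^2 = -28
  -9 * (-2)^1 = 18
  constant: -2
Sum = 112 - 48 - 28 + 18 - 2 = 52


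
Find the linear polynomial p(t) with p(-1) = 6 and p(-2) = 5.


p(t) = mt + b. Using p(-1)=6, p(-2)=5:
m = (6 - 5)/(-1 + 2) = 1/1 = 1
b = 6 - m*(-1) = 6 + 1 = 7
p(t) = t + 7


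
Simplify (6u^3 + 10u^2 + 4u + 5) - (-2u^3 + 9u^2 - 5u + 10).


Distribute the minus sign:
  (6u^3 + 10u^2 + 4u + 5)
- (-2u^3 + 9u^2 - 5u + 10)
Negate second polynomial: 2u^3 - 9u^2 + 5u - 10
Add: 8u^3 + u^2 + 9u - 5


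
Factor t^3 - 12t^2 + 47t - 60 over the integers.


Try integer roots (divisors of -60). t=4: p(4)=0.
Divide out (t - 4): quotient is t^2 - 8t + 15.
Factor the quadratic: (t - 3)(t - 5)
Result: (t - 4)(t - 3)(t - 5)


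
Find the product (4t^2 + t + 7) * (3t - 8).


Distribute each term of the first polynomial:
  (4t^2)(3t - 8) = 12t^3 - 32t^2
  (t)(3t - 8) = 3t^2 - 8t
  (7)(3t - 8) = 21t - 56
Sum: 12t^3 - 29t^2 + 13t - 56


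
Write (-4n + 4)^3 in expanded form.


Expand (-4n + 4)^3 by repeated multiplication:
  (-4n + 4)^2 = 16n^2 - 32n + 16
= -64n^3 + 192n^2 - 192n + 64


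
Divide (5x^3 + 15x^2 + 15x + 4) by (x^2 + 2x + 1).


(5x^3 + 15x^2 + 15x + 4) / (x^2 + 2x + 1)
Step 1: 5x * (x^2 + 2x + 1) = 5x^3 + 10x^2 + 5x; subtract.
Step 2: 5 * (x^2 + 2x + 1) = 5x^2 + 10x + 5; subtract.
Quotient: 5x + 5, Remainder: -1


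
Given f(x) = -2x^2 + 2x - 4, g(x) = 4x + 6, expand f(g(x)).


Substitute g(x) into f:
f(g(x)) = -2*(4x + 6)^2 + 2*(4x + 6) + (-4)
(4x + 6)^2 = 16x^2 + 48x + 36
Expand and combine: -32x^2 - 88x - 64


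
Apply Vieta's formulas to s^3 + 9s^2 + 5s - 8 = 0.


Monic cubic s^3+bs^2+cs+d=0: sum=-b, pairwise sum=c, product=-d.
b=9, c=5, d=-8
r1+r2+r3 = -9
r1r2+r1r3+r2r3 = 5
r1r2r3 = 8


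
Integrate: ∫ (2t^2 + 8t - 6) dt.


Reverse power rule on each term:
  ∫ 2t^2 dt = (2/3)t^3
  ∫ 8t dt = 4t^2
  ∫ -6 dt = -6t
F(t) = (2/3)t^3 + 4t^2 - 6t + C


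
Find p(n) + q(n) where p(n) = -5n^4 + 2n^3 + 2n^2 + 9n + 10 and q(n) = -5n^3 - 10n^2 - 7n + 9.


Align terms by degree and add:
  -5n^4 + 2n^3 + 2n^2 + 9n + 10
  -5n^3 - 10n^2 - 7n + 9
= -5n^4 - 3n^3 - 8n^2 + 2n + 19


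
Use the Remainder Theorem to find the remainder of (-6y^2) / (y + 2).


By the Remainder Theorem, the remainder equals p(-2):
  -6*(-2)^2 = -24
  0*(-2)^1 = 0
  constant: 0
Sum: -24 + 0 + 0 = -24


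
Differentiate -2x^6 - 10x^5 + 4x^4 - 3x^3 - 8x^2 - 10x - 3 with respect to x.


Apply the power rule term by term:
  d/dx(-2x^6) = -12x^5
  d/dx(-10x^5) = -50x^4
  d/dx(4x^4) = 16x^3
  d/dx(-3x^3) = -9x^2
  d/dx(-8x^2) = -16x
  d/dx(-10x) = -10
  d/dx(-3) = 0
p'(x) = -12x^5 - 50x^4 + 16x^3 - 9x^2 - 16x - 10


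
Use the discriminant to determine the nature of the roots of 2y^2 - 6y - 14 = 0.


D = b^2 - 4ac = (-6)^2 - 4(2)(-14) = 36 + 112 = 148
Since D > 0: two distinct irrational roots


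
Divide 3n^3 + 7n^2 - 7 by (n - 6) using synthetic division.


Synthetic division with c = 6. Coefficients: 3, 7, 0, -7
Bring down 3.
  3 * 6 = 18; 18 + 7 = 25
  25 * 6 = 150; 150 + 0 = 150
  150 * 6 = 900; 900 - 7 = 893
Quotient: 3n^2 + 25n + 150, Remainder: 893


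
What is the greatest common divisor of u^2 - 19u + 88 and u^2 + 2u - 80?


Factor each:
  u^2 - 19u + 88 = (u - 8)(u - 11)
  u^2 + 2u - 80 = (u - 8)(u + 10)
Common monic factor: u - 8


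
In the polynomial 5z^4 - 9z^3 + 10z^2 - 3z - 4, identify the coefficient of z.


Read off the coefficient of z: -3


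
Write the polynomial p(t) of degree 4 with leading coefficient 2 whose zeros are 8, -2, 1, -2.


p(t) = 2(t - 8)(t + 2)(t - 1)(t + 2)
Expand: 2t^4 - 10t^3 - 48t^2 - 8t + 64


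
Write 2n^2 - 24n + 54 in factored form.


Roots satisfy r1 + r2 = -b/a = 12 and r1*r2 = c/a = 27.
So r1 = 3, r2 = 9.
2n^2 - 24n + 54 = 2(n - r1)(n - r2) = 2(n - 3)(n - 9)


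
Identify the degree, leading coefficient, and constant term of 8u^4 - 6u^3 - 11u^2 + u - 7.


Highest power of u is 4, with coefficient 8. Constant term is -7.
Degree = 4, leading coefficient = 8, constant term = -7


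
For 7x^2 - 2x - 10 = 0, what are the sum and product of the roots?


For ax^2+bx+c=0: sum = -b/a, product = c/a.
a=7, b=-2, c=-10
Sum = -(-2)/7 = 2/7
Product = (-10)/7 = -10/7


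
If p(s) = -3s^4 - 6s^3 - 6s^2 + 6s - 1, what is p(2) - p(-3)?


p(2) = -109
p(-3) = -154
p(2) - p(-3) = -109 + 154 = 45


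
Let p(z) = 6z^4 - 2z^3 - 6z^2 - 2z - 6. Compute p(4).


Using direct substitution:
  6 * (4)^4 = 1536
  -2 * (4)^3 = -128
  -6 * (4)^2 = -96
  -2 * (4)^1 = -8
  constant: -6
Sum = 1536 - 128 - 96 - 8 - 6 = 1298


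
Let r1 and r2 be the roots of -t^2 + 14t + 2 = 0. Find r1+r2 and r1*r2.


For at^2+bt+c=0: sum = -b/a, product = c/a.
a=-1, b=14, c=2
Sum = -(14)/-1 = 14
Product = (2)/-1 = -2


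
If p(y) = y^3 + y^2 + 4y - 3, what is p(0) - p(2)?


p(0) = -3
p(2) = 17
p(0) - p(2) = -3 - 17 = -20


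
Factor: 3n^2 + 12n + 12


Roots satisfy r1 + r2 = -b/a = -4 and r1*r2 = c/a = 4.
So r1 = -2, r2 = -2.
3n^2 + 12n + 12 = 3(n - r1)(n - r2) = 3(n + 2)(n + 2)


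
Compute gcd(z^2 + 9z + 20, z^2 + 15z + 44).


Factor each:
  z^2 + 9z + 20 = (z + 4)(z + 5)
  z^2 + 15z + 44 = (z + 4)(z + 11)
Common monic factor: z + 4


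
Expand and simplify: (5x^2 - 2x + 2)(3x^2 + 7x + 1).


Distribute each term of the first polynomial:
  (5x^2)(3x^2 + 7x + 1) = 15x^4 + 35x^3 + 5x^2
  (-2x)(3x^2 + 7x + 1) = -6x^3 - 14x^2 - 2x
  (2)(3x^2 + 7x + 1) = 6x^2 + 14x + 2
Sum: 15x^4 + 29x^3 - 3x^2 + 12x + 2


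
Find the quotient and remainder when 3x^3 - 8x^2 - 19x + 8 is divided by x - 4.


(3x^3 - 8x^2 - 19x + 8) / (x - 4)
Step 1: 3x^2 * (x - 4) = 3x^3 - 12x^2; subtract.
Step 2: 4x * (x - 4) = 4x^2 - 16x; subtract.
Step 3: -3 * (x - 4) = -3x + 12; subtract.
Quotient: 3x^2 + 4x - 3, Remainder: -4


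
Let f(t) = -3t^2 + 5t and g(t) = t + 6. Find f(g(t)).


Substitute g(t) into f:
f(g(t)) = -3*(t + 6)^2 + 5*(t + 6)
(t + 6)^2 = t^2 + 12t + 36
Expand and combine: -3t^2 - 31t - 78


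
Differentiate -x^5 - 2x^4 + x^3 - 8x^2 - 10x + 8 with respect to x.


Apply the power rule term by term:
  d/dx(-x^5) = -5x^4
  d/dx(-2x^4) = -8x^3
  d/dx(x^3) = 3x^2
  d/dx(-8x^2) = -16x
  d/dx(-10x) = -10
  d/dx(8) = 0
p'(x) = -5x^4 - 8x^3 + 3x^2 - 16x - 10


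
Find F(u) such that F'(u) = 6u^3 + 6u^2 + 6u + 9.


Reverse power rule on each term:
  ∫ 6u^3 du = (3/2)u^4
  ∫ 6u^2 du = 2u^3
  ∫ 6u du = 3u^2
  ∫ 9 du = 9u
F(u) = (3/2)u^4 + 2u^3 + 3u^2 + 9u + C


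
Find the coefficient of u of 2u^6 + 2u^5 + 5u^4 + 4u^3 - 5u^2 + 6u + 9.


Read off the coefficient of u: 6


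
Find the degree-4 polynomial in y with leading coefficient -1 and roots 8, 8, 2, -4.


p(y) = -(y - 8)(y - 8)(y - 2)(y + 4)
Expand: -y^4 + 14y^3 - 24y^2 - 256y + 512


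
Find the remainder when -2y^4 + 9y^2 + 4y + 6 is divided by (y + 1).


By the Remainder Theorem, the remainder equals p(-1):
  -2*(-1)^4 = -2
  0*(-1)^3 = 0
  9*(-1)^2 = 9
  4*(-1)^1 = -4
  constant: 6
Sum: -2 + 0 + 9 - 4 + 6 = 9


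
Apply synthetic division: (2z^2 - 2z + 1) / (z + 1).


Synthetic division with c = -1. Coefficients: 2, -2, 1
Bring down 2.
  2 * -1 = -2; -2 - 2 = -4
  -4 * -1 = 4; 4 + 1 = 5
Quotient: 2z - 4, Remainder: 5


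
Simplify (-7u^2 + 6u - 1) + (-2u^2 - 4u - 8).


Align terms by degree and add:
  -7u^2 + 6u - 1
  -2u^2 - 4u - 8
= -9u^2 + 2u - 9


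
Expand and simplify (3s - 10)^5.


Expand (3s - 10)^5 by repeated multiplication:
  (3s - 10)^2 = 9s^2 - 60s + 100
  (3s - 10)^3 = 27s^3 - 270s^2 + 900s - 1000
  (3s - 10)^4 = 81s^4 - 1080s^3 + 5400s^2 - 12000s + 10000
= 243s^5 - 4050s^4 + 27000s^3 - 90000s^2 + 150000s - 100000


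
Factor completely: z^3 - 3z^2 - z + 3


Try integer roots (divisors of 3). z=-1: p(-1)=0.
Divide out (z + 1): quotient is z^2 - 4z + 3.
Factor the quadratic: (z - 1)(z - 3)
Result: (z + 1)(z - 1)(z - 3)


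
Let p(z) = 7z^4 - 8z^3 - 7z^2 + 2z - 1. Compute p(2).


Using direct substitution:
  7 * (2)^4 = 112
  -8 * (2)^3 = -64
  -7 * (2)^2 = -28
  2 * (2)^1 = 4
  constant: -1
Sum = 112 - 64 - 28 + 4 - 1 = 23


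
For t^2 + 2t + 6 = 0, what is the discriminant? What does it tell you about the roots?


D = b^2 - 4ac = (2)^2 - 4(1)(6) = 4 - 24 = -20
Since D < 0: two complex conjugate roots (no real roots)


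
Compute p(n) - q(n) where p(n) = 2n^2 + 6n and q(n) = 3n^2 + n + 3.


Distribute the minus sign:
  (2n^2 + 6n)
- (3n^2 + n + 3)
Negate second polynomial: -3n^2 - n - 3
Add: -n^2 + 5n - 3


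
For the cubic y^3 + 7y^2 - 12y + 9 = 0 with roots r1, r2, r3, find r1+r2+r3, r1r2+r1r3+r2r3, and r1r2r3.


Monic cubic y^3+by^2+cy+d=0: sum=-b, pairwise sum=c, product=-d.
b=7, c=-12, d=9
r1+r2+r3 = -7
r1r2+r1r3+r2r3 = -12
r1r2r3 = -9


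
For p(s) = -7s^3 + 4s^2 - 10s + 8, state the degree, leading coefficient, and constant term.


Highest power of s is 3, with coefficient -7. Constant term is 8.
Degree = 3, leading coefficient = -7, constant term = 8


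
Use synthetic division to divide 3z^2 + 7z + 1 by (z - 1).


Synthetic division with c = 1. Coefficients: 3, 7, 1
Bring down 3.
  3 * 1 = 3; 3 + 7 = 10
  10 * 1 = 10; 10 + 1 = 11
Quotient: 3z + 10, Remainder: 11


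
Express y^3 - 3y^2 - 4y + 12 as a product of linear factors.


Try integer roots (divisors of 12). y=-2: p(-2)=0.
Divide out (y + 2): quotient is y^2 - 5y + 6.
Factor the quadratic: (y - 2)(y - 3)
Result: (y + 2)(y - 2)(y - 3)


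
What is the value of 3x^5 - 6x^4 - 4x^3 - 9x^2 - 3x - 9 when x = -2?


Using direct substitution:
  3 * (-2)^5 = -96
  -6 * (-2)^4 = -96
  -4 * (-2)^3 = 32
  -9 * (-2)^2 = -36
  -3 * (-2)^1 = 6
  constant: -9
Sum = -96 - 96 + 32 - 36 + 6 - 9 = -199


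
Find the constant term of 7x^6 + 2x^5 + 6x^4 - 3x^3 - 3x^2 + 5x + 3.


Read off the constant term: 3


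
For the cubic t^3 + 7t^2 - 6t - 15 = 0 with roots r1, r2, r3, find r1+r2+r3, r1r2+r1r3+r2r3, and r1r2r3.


Monic cubic t^3+bt^2+ct+d=0: sum=-b, pairwise sum=c, product=-d.
b=7, c=-6, d=-15
r1+r2+r3 = -7
r1r2+r1r3+r2r3 = -6
r1r2r3 = 15


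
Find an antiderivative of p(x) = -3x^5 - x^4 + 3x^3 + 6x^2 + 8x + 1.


Reverse power rule on each term:
  ∫ -3x^5 dx = -(1/2)x^6
  ∫ -x^4 dx = -(1/5)x^5
  ∫ 3x^3 dx = (3/4)x^4
  ∫ 6x^2 dx = 2x^3
  ∫ 8x dx = 4x^2
  ∫ 1 dx = x
F(x) = -(1/2)x^6 - (1/5)x^5 + (3/4)x^4 + 2x^3 + 4x^2 + x + C


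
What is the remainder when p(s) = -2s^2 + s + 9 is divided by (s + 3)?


By the Remainder Theorem, the remainder equals p(-3):
  -2*(-3)^2 = -18
  1*(-3)^1 = -3
  constant: 9
Sum: -18 - 3 + 9 = -12


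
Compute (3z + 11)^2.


Expand (3z + 11)^2 by repeated multiplication:
= 9z^2 + 66z + 121


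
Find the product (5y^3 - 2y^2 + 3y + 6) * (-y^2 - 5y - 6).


Distribute each term of the first polynomial:
  (5y^3)(-y^2 - 5y - 6) = -5y^5 - 25y^4 - 30y^3
  (-2y^2)(-y^2 - 5y - 6) = 2y^4 + 10y^3 + 12y^2
  (3y)(-y^2 - 5y - 6) = -3y^3 - 15y^2 - 18y
  (6)(-y^2 - 5y - 6) = -6y^2 - 30y - 36
Sum: -5y^5 - 23y^4 - 23y^3 - 9y^2 - 48y - 36


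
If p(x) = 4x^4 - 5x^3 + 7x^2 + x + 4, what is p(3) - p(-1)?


p(3) = 259
p(-1) = 19
p(3) - p(-1) = 259 - 19 = 240


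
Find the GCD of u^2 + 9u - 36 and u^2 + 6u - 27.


Factor each:
  u^2 + 9u - 36 = (u - 3)(u + 12)
  u^2 + 6u - 27 = (u - 3)(u + 9)
Common monic factor: u - 3


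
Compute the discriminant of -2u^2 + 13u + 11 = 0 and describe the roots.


D = b^2 - 4ac = (13)^2 - 4(-2)(11) = 169 + 88 = 257
Since D > 0: two distinct irrational roots


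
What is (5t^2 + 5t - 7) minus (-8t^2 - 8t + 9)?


Distribute the minus sign:
  (5t^2 + 5t - 7)
- (-8t^2 - 8t + 9)
Negate second polynomial: 8t^2 + 8t - 9
Add: 13t^2 + 13t - 16


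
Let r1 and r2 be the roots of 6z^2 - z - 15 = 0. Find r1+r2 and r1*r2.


For az^2+bz+c=0: sum = -b/a, product = c/a.
a=6, b=-1, c=-15
Sum = -(-1)/6 = 1/6
Product = (-15)/6 = -5/2


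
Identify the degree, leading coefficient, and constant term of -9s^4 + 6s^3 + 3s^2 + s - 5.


Highest power of s is 4, with coefficient -9. Constant term is -5.
Degree = 4, leading coefficient = -9, constant term = -5


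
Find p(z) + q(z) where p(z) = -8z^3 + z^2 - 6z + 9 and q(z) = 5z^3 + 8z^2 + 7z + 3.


Align terms by degree and add:
  -8z^3 + z^2 - 6z + 9
+ 5z^3 + 8z^2 + 7z + 3
= -3z^3 + 9z^2 + z + 12


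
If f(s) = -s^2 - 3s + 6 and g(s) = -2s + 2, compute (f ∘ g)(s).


Substitute g(s) into f:
f(g(s)) = -1*(-2s + 2)^2 + (-3)*(-2s + 2) + 6
(-2s + 2)^2 = 4s^2 - 8s + 4
Expand and combine: -4s^2 + 14s - 4


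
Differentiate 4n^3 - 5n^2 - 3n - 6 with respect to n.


Apply the power rule term by term:
  d/dn(4n^3) = 12n^2
  d/dn(-5n^2) = -10n
  d/dn(-3n) = -3
  d/dn(-6) = 0
p'(n) = 12n^2 - 10n - 3


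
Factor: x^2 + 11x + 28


Roots satisfy r1 + r2 = -b/a = -11 and r1*r2 = c/a = 28.
So r1 = -7, r2 = -4.
x^2 + 11x + 28 = (x - r1)(x - r2) = (x + 7)(x + 4)


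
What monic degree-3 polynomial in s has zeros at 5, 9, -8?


p(s) = (s - 5)(s - 9)(s + 8)
Expand: s^3 - 6s^2 - 67s + 360


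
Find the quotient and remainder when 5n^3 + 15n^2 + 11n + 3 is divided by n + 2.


(5n^3 + 15n^2 + 11n + 3) / (n + 2)
Step 1: 5n^2 * (n + 2) = 5n^3 + 10n^2; subtract.
Step 2: 5n * (n + 2) = 5n^2 + 10n; subtract.
Step 3: 1 * (n + 2) = n + 2; subtract.
Quotient: 5n^2 + 5n + 1, Remainder: 1


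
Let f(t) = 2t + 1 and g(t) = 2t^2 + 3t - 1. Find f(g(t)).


Substitute g(t) into f:
f(g(t)) = 2*(2t^2 + 3t - 1) + 1
Expand and combine: 4t^2 + 6t - 1


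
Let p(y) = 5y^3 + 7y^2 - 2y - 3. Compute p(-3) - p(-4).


p(-3) = -69
p(-4) = -203
p(-3) - p(-4) = -69 + 203 = 134


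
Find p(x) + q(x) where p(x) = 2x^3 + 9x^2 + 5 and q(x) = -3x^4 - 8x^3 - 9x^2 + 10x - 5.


Align terms by degree and add:
  2x^3 + 9x^2 + 5
  -3x^4 - 8x^3 - 9x^2 + 10x - 5
= -3x^4 - 6x^3 + 10x


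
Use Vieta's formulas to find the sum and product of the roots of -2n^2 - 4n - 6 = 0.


For an^2+bn+c=0: sum = -b/a, product = c/a.
a=-2, b=-4, c=-6
Sum = -(-4)/-2 = -2
Product = (-6)/-2 = 3


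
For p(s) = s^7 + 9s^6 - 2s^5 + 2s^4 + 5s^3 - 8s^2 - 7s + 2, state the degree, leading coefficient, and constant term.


Highest power of s is 7, with coefficient 1. Constant term is 2.
Degree = 7, leading coefficient = 1, constant term = 2


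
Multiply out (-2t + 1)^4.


Expand (-2t + 1)^4 by repeated multiplication:
  (-2t + 1)^2 = 4t^2 - 4t + 1
  (-2t + 1)^3 = -8t^3 + 12t^2 - 6t + 1
= 16t^4 - 32t^3 + 24t^2 - 8t + 1


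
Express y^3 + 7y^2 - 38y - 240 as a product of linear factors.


Try integer roots (divisors of -240). y=6: p(6)=0.
Divide out (y - 6): quotient is y^2 + 13y + 40.
Factor the quadratic: (y + 8)(y + 5)
Result: (y - 6)(y + 8)(y + 5)


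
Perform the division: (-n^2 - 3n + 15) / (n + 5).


(-n^2 - 3n + 15) / (n + 5)
Step 1: -n * (n + 5) = -n^2 - 5n; subtract.
Step 2: 2 * (n + 5) = 2n + 10; subtract.
Quotient: -n + 2, Remainder: 5


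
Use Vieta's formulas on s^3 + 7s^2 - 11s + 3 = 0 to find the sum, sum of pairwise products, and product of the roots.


Monic cubic s^3+bs^2+cs+d=0: sum=-b, pairwise sum=c, product=-d.
b=7, c=-11, d=3
r1+r2+r3 = -7
r1r2+r1r3+r2r3 = -11
r1r2r3 = -3


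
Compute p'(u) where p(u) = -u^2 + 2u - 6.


Apply the power rule term by term:
  d/du(-u^2) = -2u
  d/du(2u) = 2
  d/du(-6) = 0
p'(u) = -2u + 2


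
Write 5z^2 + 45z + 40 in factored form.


Roots satisfy r1 + r2 = -b/a = -9 and r1*r2 = c/a = 8.
So r1 = -1, r2 = -8.
5z^2 + 45z + 40 = 5(z - r1)(z - r2) = 5(z + 1)(z + 8)


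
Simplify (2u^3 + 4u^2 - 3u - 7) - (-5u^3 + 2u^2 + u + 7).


Distribute the minus sign:
  (2u^3 + 4u^2 - 3u - 7)
- (-5u^3 + 2u^2 + u + 7)
Negate second polynomial: 5u^3 - 2u^2 - u - 7
Add: 7u^3 + 2u^2 - 4u - 14


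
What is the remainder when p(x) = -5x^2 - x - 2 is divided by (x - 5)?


By the Remainder Theorem, the remainder equals p(5):
  -5*(5)^2 = -125
  -1*(5)^1 = -5
  constant: -2
Sum: -125 - 5 - 2 = -132


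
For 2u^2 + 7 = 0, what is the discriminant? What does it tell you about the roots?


D = b^2 - 4ac = (0)^2 - 4(2)(7) = 0 - 56 = -56
Since D < 0: two complex conjugate roots (no real roots)


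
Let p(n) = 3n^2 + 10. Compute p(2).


Using direct substitution:
  3 * (2)^2 = 12
  0 * (2)^1 = 0
  constant: 10
Sum = 12 + 0 + 10 = 22


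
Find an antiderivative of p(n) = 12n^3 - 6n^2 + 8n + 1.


Reverse power rule on each term:
  ∫ 12n^3 dn = 3n^4
  ∫ -6n^2 dn = -2n^3
  ∫ 8n dn = 4n^2
  ∫ 1 dn = n
F(n) = 3n^4 - 2n^3 + 4n^2 + n + C


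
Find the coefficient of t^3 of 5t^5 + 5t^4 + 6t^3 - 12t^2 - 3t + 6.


Read off the coefficient of t^3: 6


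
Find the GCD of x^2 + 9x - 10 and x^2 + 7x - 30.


Factor each:
  x^2 + 9x - 10 = (x + 10)(x - 1)
  x^2 + 7x - 30 = (x + 10)(x - 3)
Common monic factor: x + 10


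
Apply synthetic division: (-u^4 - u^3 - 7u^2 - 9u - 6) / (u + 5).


Synthetic division with c = -5. Coefficients: -1, -1, -7, -9, -6
Bring down -1.
  -1 * -5 = 5; 5 - 1 = 4
  4 * -5 = -20; -20 - 7 = -27
  -27 * -5 = 135; 135 - 9 = 126
  126 * -5 = -630; -630 - 6 = -636
Quotient: -u^3 + 4u^2 - 27u + 126, Remainder: -636


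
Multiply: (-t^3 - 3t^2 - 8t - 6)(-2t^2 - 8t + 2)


Distribute each term of the first polynomial:
  (-t^3)(-2t^2 - 8t + 2) = 2t^5 + 8t^4 - 2t^3
  (-3t^2)(-2t^2 - 8t + 2) = 6t^4 + 24t^3 - 6t^2
  (-8t)(-2t^2 - 8t + 2) = 16t^3 + 64t^2 - 16t
  (-6)(-2t^2 - 8t + 2) = 12t^2 + 48t - 12
Sum: 2t^5 + 14t^4 + 38t^3 + 70t^2 + 32t - 12


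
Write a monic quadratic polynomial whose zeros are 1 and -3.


p(y) = (y - 1)(y + 3)
Expand: y^2 + 2y - 3


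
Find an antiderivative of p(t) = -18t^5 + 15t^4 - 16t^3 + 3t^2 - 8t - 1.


Reverse power rule on each term:
  ∫ -18t^5 dt = -3t^6
  ∫ 15t^4 dt = 3t^5
  ∫ -16t^3 dt = -4t^4
  ∫ 3t^2 dt = t^3
  ∫ -8t dt = -4t^2
  ∫ -1 dt = -t
F(t) = -3t^6 + 3t^5 - 4t^4 + t^3 - 4t^2 - t + C


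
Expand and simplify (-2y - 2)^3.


Expand (-2y - 2)^3 by repeated multiplication:
  (-2y - 2)^2 = 4y^2 + 8y + 4
= -8y^3 - 24y^2 - 24y - 8


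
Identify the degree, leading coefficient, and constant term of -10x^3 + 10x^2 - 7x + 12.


Highest power of x is 3, with coefficient -10. Constant term is 12.
Degree = 3, leading coefficient = -10, constant term = 12


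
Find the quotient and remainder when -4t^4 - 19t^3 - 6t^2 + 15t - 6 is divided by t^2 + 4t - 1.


(-4t^4 - 19t^3 - 6t^2 + 15t - 6) / (t^2 + 4t - 1)
Step 1: -4t^2 * (t^2 + 4t - 1) = -4t^4 - 16t^3 + 4t^2; subtract.
Step 2: -3t * (t^2 + 4t - 1) = -3t^3 - 12t^2 + 3t; subtract.
Step 3: 2 * (t^2 + 4t - 1) = 2t^2 + 8t - 2; subtract.
Quotient: -4t^2 - 3t + 2, Remainder: 4t - 4


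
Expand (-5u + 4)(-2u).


Distribute each term of the first polynomial:
  (-5u)(-2u) = 10u^2
  (4)(-2u) = -8u
Sum: 10u^2 - 8u


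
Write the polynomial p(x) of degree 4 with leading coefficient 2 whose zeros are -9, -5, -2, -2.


p(x) = 2(x + 9)(x + 5)(x + 2)(x + 2)
Expand: 2x^4 + 36x^3 + 210x^2 + 472x + 360


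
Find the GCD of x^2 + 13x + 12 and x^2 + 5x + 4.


Factor each:
  x^2 + 13x + 12 = (x + 1)(x + 12)
  x^2 + 5x + 4 = (x + 1)(x + 4)
Common monic factor: x + 1


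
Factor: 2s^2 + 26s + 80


Roots satisfy r1 + r2 = -b/a = -13 and r1*r2 = c/a = 40.
So r1 = -5, r2 = -8.
2s^2 + 26s + 80 = 2(s - r1)(s - r2) = 2(s + 5)(s + 8)


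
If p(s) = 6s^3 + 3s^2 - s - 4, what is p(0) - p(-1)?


p(0) = -4
p(-1) = -6
p(0) - p(-1) = -4 + 6 = 2


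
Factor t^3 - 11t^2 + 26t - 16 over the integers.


Try integer roots (divisors of -16). t=1: p(1)=0.
Divide out (t - 1): quotient is t^2 - 10t + 16.
Factor the quadratic: (t - 2)(t - 8)
Result: (t - 1)(t - 2)(t - 8)


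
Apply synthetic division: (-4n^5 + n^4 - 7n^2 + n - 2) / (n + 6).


Synthetic division with c = -6. Coefficients: -4, 1, 0, -7, 1, -2
Bring down -4.
  -4 * -6 = 24; 24 + 1 = 25
  25 * -6 = -150; -150 + 0 = -150
  -150 * -6 = 900; 900 - 7 = 893
  893 * -6 = -5358; -5358 + 1 = -5357
  -5357 * -6 = 32142; 32142 - 2 = 32140
Quotient: -4n^4 + 25n^3 - 150n^2 + 893n - 5357, Remainder: 32140


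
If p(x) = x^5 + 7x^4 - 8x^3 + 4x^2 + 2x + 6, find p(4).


Using direct substitution:
  1 * (4)^5 = 1024
  7 * (4)^4 = 1792
  -8 * (4)^3 = -512
  4 * (4)^2 = 64
  2 * (4)^1 = 8
  constant: 6
Sum = 1024 + 1792 - 512 + 64 + 8 + 6 = 2382


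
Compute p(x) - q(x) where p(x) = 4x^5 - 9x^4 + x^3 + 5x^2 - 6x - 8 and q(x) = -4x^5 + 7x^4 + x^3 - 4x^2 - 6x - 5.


Distribute the minus sign:
  (4x^5 - 9x^4 + x^3 + 5x^2 - 6x - 8)
- (-4x^5 + 7x^4 + x^3 - 4x^2 - 6x - 5)
Negate second polynomial: 4x^5 - 7x^4 - x^3 + 4x^2 + 6x + 5
Add: 8x^5 - 16x^4 + 9x^2 - 3


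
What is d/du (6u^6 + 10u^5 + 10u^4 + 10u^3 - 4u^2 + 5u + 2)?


Apply the power rule term by term:
  d/du(6u^6) = 36u^5
  d/du(10u^5) = 50u^4
  d/du(10u^4) = 40u^3
  d/du(10u^3) = 30u^2
  d/du(-4u^2) = -8u
  d/du(5u) = 5
  d/du(2) = 0
p'(u) = 36u^5 + 50u^4 + 40u^3 + 30u^2 - 8u + 5


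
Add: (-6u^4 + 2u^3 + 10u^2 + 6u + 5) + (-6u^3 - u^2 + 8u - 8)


Align terms by degree and add:
  -6u^4 + 2u^3 + 10u^2 + 6u + 5
  -6u^3 - u^2 + 8u - 8
= -6u^4 - 4u^3 + 9u^2 + 14u - 3


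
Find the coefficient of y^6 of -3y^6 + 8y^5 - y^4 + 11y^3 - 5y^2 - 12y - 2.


Read off the coefficient of y^6: -3


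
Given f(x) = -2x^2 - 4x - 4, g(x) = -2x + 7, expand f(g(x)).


Substitute g(x) into f:
f(g(x)) = -2*(-2x + 7)^2 + (-4)*(-2x + 7) + (-4)
(-2x + 7)^2 = 4x^2 - 28x + 49
Expand and combine: -8x^2 + 64x - 130


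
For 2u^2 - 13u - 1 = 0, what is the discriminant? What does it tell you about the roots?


D = b^2 - 4ac = (-13)^2 - 4(2)(-1) = 169 + 8 = 177
Since D > 0: two distinct irrational roots


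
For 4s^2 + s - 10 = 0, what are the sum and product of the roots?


For as^2+bs+c=0: sum = -b/a, product = c/a.
a=4, b=1, c=-10
Sum = -(1)/4 = -1/4
Product = (-10)/4 = -5/2


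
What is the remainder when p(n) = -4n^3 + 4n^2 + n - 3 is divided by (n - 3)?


By the Remainder Theorem, the remainder equals p(3):
  -4*(3)^3 = -108
  4*(3)^2 = 36
  1*(3)^1 = 3
  constant: -3
Sum: -108 + 36 + 3 - 3 = -72


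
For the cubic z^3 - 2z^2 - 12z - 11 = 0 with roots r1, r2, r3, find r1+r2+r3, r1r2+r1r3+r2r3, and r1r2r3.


Monic cubic z^3+bz^2+cz+d=0: sum=-b, pairwise sum=c, product=-d.
b=-2, c=-12, d=-11
r1+r2+r3 = 2
r1r2+r1r3+r2r3 = -12
r1r2r3 = 11


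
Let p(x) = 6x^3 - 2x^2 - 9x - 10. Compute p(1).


Using direct substitution:
  6 * (1)^3 = 6
  -2 * (1)^2 = -2
  -9 * (1)^1 = -9
  constant: -10
Sum = 6 - 2 - 9 - 10 = -15


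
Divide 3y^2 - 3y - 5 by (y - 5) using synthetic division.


Synthetic division with c = 5. Coefficients: 3, -3, -5
Bring down 3.
  3 * 5 = 15; 15 - 3 = 12
  12 * 5 = 60; 60 - 5 = 55
Quotient: 3y + 12, Remainder: 55


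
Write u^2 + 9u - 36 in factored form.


Roots satisfy r1 + r2 = -b/a = -9 and r1*r2 = c/a = -36.
So r1 = -12, r2 = 3.
u^2 + 9u - 36 = (u - r1)(u - r2) = (u + 12)(u - 3)


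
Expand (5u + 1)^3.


Expand (5u + 1)^3 by repeated multiplication:
  (5u + 1)^2 = 25u^2 + 10u + 1
= 125u^3 + 75u^2 + 15u + 1


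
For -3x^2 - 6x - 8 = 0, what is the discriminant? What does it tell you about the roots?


D = b^2 - 4ac = (-6)^2 - 4(-3)(-8) = 36 - 96 = -60
Since D < 0: two complex conjugate roots (no real roots)


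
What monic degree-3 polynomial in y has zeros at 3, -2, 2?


p(y) = (y - 3)(y + 2)(y - 2)
Expand: y^3 - 3y^2 - 4y + 12


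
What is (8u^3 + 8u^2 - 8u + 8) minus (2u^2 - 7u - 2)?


Distribute the minus sign:
  (8u^3 + 8u^2 - 8u + 8)
- (2u^2 - 7u - 2)
Negate second polynomial: -2u^2 + 7u + 2
Add: 8u^3 + 6u^2 - u + 10


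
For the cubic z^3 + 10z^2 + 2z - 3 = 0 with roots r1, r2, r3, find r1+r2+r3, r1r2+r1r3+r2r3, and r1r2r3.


Monic cubic z^3+bz^2+cz+d=0: sum=-b, pairwise sum=c, product=-d.
b=10, c=2, d=-3
r1+r2+r3 = -10
r1r2+r1r3+r2r3 = 2
r1r2r3 = 3


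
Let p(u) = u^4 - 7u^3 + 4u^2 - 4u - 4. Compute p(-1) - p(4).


p(-1) = 12
p(4) = -148
p(-1) - p(4) = 12 + 148 = 160


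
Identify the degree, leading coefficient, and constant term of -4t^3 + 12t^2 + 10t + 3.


Highest power of t is 3, with coefficient -4. Constant term is 3.
Degree = 3, leading coefficient = -4, constant term = 3


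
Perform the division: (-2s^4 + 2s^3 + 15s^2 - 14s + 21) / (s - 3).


(-2s^4 + 2s^3 + 15s^2 - 14s + 21) / (s - 3)
Step 1: -2s^3 * (s - 3) = -2s^4 + 6s^3; subtract.
Step 2: -4s^2 * (s - 3) = -4s^3 + 12s^2; subtract.
Step 3: 3s * (s - 3) = 3s^2 - 9s; subtract.
Step 4: -5 * (s - 3) = -5s + 15; subtract.
Quotient: -2s^3 - 4s^2 + 3s - 5, Remainder: 6


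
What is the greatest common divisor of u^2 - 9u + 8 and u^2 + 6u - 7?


Factor each:
  u^2 - 9u + 8 = (u - 1)(u - 8)
  u^2 + 6u - 7 = (u - 1)(u + 7)
Common monic factor: u - 1


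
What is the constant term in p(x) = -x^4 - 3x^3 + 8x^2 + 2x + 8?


Read off the constant term: 8


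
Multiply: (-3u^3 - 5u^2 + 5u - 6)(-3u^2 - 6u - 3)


Distribute each term of the first polynomial:
  (-3u^3)(-3u^2 - 6u - 3) = 9u^5 + 18u^4 + 9u^3
  (-5u^2)(-3u^2 - 6u - 3) = 15u^4 + 30u^3 + 15u^2
  (5u)(-3u^2 - 6u - 3) = -15u^3 - 30u^2 - 15u
  (-6)(-3u^2 - 6u - 3) = 18u^2 + 36u + 18
Sum: 9u^5 + 33u^4 + 24u^3 + 3u^2 + 21u + 18


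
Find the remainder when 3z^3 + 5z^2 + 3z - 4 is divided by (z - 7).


By the Remainder Theorem, the remainder equals p(7):
  3*(7)^3 = 1029
  5*(7)^2 = 245
  3*(7)^1 = 21
  constant: -4
Sum: 1029 + 245 + 21 - 4 = 1291


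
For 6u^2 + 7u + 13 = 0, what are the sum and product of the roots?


For au^2+bu+c=0: sum = -b/a, product = c/a.
a=6, b=7, c=13
Sum = -(7)/6 = -7/6
Product = (13)/6 = 13/6


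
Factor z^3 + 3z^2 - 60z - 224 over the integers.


Try integer roots (divisors of -224). z=-4: p(-4)=0.
Divide out (z + 4): quotient is z^2 - z - 56.
Factor the quadratic: (z - 8)(z + 7)
Result: (z + 4)(z - 8)(z + 7)


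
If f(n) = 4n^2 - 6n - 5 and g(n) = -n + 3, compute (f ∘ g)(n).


Substitute g(n) into f:
f(g(n)) = 4*(-n + 3)^2 + (-6)*(-n + 3) + (-5)
(-n + 3)^2 = n^2 - 6n + 9
Expand and combine: 4n^2 - 18n + 13


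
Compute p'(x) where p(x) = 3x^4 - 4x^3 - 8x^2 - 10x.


Apply the power rule term by term:
  d/dx(3x^4) = 12x^3
  d/dx(-4x^3) = -12x^2
  d/dx(-8x^2) = -16x
  d/dx(-10x) = -10
p'(x) = 12x^3 - 12x^2 - 16x - 10
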